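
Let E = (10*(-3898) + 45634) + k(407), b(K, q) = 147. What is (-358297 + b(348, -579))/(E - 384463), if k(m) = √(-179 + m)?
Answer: 135312293350/142739640253 + 716300*√57/142739640253 ≈ 0.94800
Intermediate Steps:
E = 6654 + 2*√57 (E = (10*(-3898) + 45634) + √(-179 + 407) = (-38980 + 45634) + √228 = 6654 + 2*√57 ≈ 6669.1)
(-358297 + b(348, -579))/(E - 384463) = (-358297 + 147)/((6654 + 2*√57) - 384463) = -358150/(-377809 + 2*√57)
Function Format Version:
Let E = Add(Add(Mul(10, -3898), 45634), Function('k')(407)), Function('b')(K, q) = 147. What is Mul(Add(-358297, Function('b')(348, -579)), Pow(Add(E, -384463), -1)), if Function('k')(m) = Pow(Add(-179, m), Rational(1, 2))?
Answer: Add(Rational(135312293350, 142739640253), Mul(Rational(716300, 142739640253), Pow(57, Rational(1, 2)))) ≈ 0.94800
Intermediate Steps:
E = Add(6654, Mul(2, Pow(57, Rational(1, 2)))) (E = Add(Add(Mul(10, -3898), 45634), Pow(Add(-179, 407), Rational(1, 2))) = Add(Add(-38980, 45634), Pow(228, Rational(1, 2))) = Add(6654, Mul(2, Pow(57, Rational(1, 2)))) ≈ 6669.1)
Mul(Add(-358297, Function('b')(348, -579)), Pow(Add(E, -384463), -1)) = Mul(Add(-358297, 147), Pow(Add(Add(6654, Mul(2, Pow(57, Rational(1, 2)))), -384463), -1)) = Mul(-358150, Pow(Add(-377809, Mul(2, Pow(57, Rational(1, 2)))), -1))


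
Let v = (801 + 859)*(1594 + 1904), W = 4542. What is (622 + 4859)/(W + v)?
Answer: 1827/1937074 ≈ 0.00094318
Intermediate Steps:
v = 5806680 (v = 1660*3498 = 5806680)
(622 + 4859)/(W + v) = (622 + 4859)/(4542 + 5806680) = 5481/5811222 = 5481*(1/5811222) = 1827/1937074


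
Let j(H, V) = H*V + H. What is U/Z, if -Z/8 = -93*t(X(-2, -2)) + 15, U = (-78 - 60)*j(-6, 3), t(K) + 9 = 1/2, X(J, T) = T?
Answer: -92/179 ≈ -0.51397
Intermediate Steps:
j(H, V) = H + H*V
t(K) = -17/2 (t(K) = -9 + 1/2 = -9 + ½ = -17/2)
U = 3312 (U = (-78 - 60)*(-6*(1 + 3)) = -(-828)*4 = -138*(-24) = 3312)
Z = -6444 (Z = -8*(-93*(-17/2) + 15) = -8*(1581/2 + 15) = -8*1611/2 = -6444)
U/Z = 3312/(-6444) = 3312*(-1/6444) = -92/179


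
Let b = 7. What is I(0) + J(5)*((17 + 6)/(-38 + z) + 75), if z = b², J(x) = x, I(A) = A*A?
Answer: 4240/11 ≈ 385.45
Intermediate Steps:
I(A) = A²
z = 49 (z = 7² = 49)
I(0) + J(5)*((17 + 6)/(-38 + z) + 75) = 0² + 5*((17 + 6)/(-38 + 49) + 75) = 0 + 5*(23/11 + 75) = 0 + 5*(848/11) = 0 + 4240/11 = 4240/11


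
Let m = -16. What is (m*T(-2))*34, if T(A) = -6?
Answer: 3264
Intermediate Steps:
(m*T(-2))*34 = -16*(-6)*34 = 96*34 = 3264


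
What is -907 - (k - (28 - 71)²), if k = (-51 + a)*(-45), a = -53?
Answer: -3738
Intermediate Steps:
k = 4680 (k = (-51 - 53)*(-45) = -104*(-45) = 4680)
-907 - (k - (28 - 71)²) = -907 - (4680 - (28 - 71)²) = -907 - (4680 - 1*(-43)²) = -907 - (4680 - 1*1849) = -907 - (4680 - 1849) = -907 - 1*2831 = -907 - 2831 = -3738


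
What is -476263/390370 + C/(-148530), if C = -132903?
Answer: -314299988/966360935 ≈ -0.32524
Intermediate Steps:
-476263/390370 + C/(-148530) = -476263/390370 - 132903/(-148530) = -476263*1/390370 - 132903*(-1/148530) = -476263/390370 + 44301/49510 = -314299988/966360935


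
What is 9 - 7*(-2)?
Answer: 23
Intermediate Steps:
9 - 7*(-2) = 9 + 14 = 23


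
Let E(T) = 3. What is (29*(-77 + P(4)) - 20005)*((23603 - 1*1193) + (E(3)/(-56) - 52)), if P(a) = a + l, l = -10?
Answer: -7015208135/14 ≈ -5.0109e+8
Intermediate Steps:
P(a) = -10 + a (P(a) = a - 10 = -10 + a)
(29*(-77 + P(4)) - 20005)*((23603 - 1*1193) + (E(3)/(-56) - 52)) = (29*(-77 + (-10 + 4)) - 20005)*((23603 - 1*1193) + (3/(-56) - 52)) = (29*(-77 - 6) - 20005)*((23603 - 1193) + (-1/56*3 - 52)) = (29*(-83) - 20005)*(22410 + (-3/56 - 52)) = (-2407 - 20005)*(22410 - 2915/56) = -22412*1252045/56 = -7015208135/14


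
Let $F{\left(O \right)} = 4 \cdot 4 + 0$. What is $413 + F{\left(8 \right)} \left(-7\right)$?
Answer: $301$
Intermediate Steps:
$F{\left(O \right)} = 16$ ($F{\left(O \right)} = 16 + 0 = 16$)
$413 + F{\left(8 \right)} \left(-7\right) = 413 + 16 \left(-7\right) = 413 - 112 = 301$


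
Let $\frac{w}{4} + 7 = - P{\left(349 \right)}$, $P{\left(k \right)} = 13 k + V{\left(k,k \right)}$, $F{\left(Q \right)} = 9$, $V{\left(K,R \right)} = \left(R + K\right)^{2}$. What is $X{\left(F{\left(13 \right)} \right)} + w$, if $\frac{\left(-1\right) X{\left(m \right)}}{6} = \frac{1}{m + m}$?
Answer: $- \frac{5900977}{3} \approx -1.967 \cdot 10^{6}$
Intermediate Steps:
$V{\left(K,R \right)} = \left(K + R\right)^{2}$
$X{\left(m \right)} = - \frac{3}{m}$ ($X{\left(m \right)} = - \frac{6}{m + m} = - \frac{6}{2 m} = - 6 \frac{1}{2 m} = - \frac{3}{m}$)
$P{\left(k \right)} = 4 k^{2} + 13 k$ ($P{\left(k \right)} = 13 k + \left(k + k\right)^{2} = 13 k + \left(2 k\right)^{2} = 13 k + 4 k^{2} = 4 k^{2} + 13 k$)
$w = -1966992$ ($w = -28 + 4 \left(- 349 \left(13 + 4 \cdot 349\right)\right) = -28 + 4 \left(- 349 \left(13 + 1396\right)\right) = -28 + 4 \left(- 349 \cdot 1409\right) = -28 + 4 \left(\left(-1\right) 491741\right) = -28 + 4 \left(-491741\right) = -28 - 1966964 = -1966992$)
$X{\left(F{\left(13 \right)} \right)} + w = - \frac{3}{9} - 1966992 = \left(-3\right) \frac{1}{9} - 1966992 = - \frac{1}{3} - 1966992 = - \frac{5900977}{3}$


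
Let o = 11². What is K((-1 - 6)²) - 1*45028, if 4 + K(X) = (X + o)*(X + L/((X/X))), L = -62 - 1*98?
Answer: -63902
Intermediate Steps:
o = 121
L = -160 (L = -62 - 98 = -160)
K(X) = -4 + (-160 + X)*(121 + X) (K(X) = -4 + (X + 121)*(X - 160/(X/X)) = -4 + (121 + X)*(X - 160/1) = -4 + (121 + X)*(X - 160*1) = -4 + (121 + X)*(X - 160) = -4 + (121 + X)*(-160 + X) = -4 + (-160 + X)*(121 + X))
K((-1 - 6)²) - 1*45028 = (-19364 + ((-1 - 6)²)² - 39*(-1 - 6)²) - 1*45028 = (-19364 + ((-7)²)² - 39*(-7)²) - 45028 = (-19364 + 49² - 39*49) - 45028 = (-19364 + 2401 - 1911) - 45028 = -18874 - 45028 = -63902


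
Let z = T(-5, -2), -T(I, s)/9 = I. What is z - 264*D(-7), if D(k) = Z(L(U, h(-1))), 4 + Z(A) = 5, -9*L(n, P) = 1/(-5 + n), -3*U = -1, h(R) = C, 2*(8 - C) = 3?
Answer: -219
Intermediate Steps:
C = 13/2 (C = 8 - 1/2*3 = 8 - 3/2 = 13/2 ≈ 6.5000)
h(R) = 13/2
T(I, s) = -9*I
U = 1/3 (U = -1/3*(-1) = 1/3 ≈ 0.33333)
L(n, P) = -1/(9*(-5 + n))
z = 45 (z = -9*(-5) = 45)
Z(A) = 1 (Z(A) = -4 + 5 = 1)
D(k) = 1
z - 264*D(-7) = 45 - 264*1 = 45 - 264 = -219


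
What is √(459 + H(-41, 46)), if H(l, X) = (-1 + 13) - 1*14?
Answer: √457 ≈ 21.378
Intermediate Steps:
H(l, X) = -2 (H(l, X) = 12 - 14 = -2)
√(459 + H(-41, 46)) = √(459 - 2) = √457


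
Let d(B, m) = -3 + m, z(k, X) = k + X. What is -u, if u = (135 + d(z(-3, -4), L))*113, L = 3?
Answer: -15255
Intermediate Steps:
z(k, X) = X + k
u = 15255 (u = (135 + (-3 + 3))*113 = (135 + 0)*113 = 135*113 = 15255)
-u = -1*15255 = -15255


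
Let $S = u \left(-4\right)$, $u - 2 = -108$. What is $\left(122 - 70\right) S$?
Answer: $22048$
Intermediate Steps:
$u = -106$ ($u = 2 - 108 = -106$)
$S = 424$ ($S = \left(-106\right) \left(-4\right) = 424$)
$\left(122 - 70\right) S = \left(122 - 70\right) 424 = 52 \cdot 424 = 22048$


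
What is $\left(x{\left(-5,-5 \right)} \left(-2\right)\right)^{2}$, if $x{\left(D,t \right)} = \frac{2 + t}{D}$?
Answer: $\frac{36}{25} \approx 1.44$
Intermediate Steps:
$x{\left(D,t \right)} = \frac{2 + t}{D}$
$\left(x{\left(-5,-5 \right)} \left(-2\right)\right)^{2} = \left(\frac{2 - 5}{-5} \left(-2\right)\right)^{2} = \left(\left(- \frac{1}{5}\right) \left(-3\right) \left(-2\right)\right)^{2} = \left(\frac{3}{5} \left(-2\right)\right)^{2} = \left(- \frac{6}{5}\right)^{2} = \frac{36}{25}$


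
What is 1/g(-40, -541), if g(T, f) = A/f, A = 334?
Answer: -541/334 ≈ -1.6198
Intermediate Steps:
g(T, f) = 334/f
1/g(-40, -541) = 1/(334/(-541)) = 1/(334*(-1/541)) = 1/(-334/541) = -541/334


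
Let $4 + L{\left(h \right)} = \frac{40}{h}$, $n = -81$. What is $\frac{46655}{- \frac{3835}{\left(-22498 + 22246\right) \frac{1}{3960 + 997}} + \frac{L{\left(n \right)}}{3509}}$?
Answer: $\frac{371299711860}{600357800003} \approx 0.61846$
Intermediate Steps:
$L{\left(h \right)} = -4 + \frac{40}{h}$
$\frac{46655}{- \frac{3835}{\left(-22498 + 22246\right) \frac{1}{3960 + 997}} + \frac{L{\left(n \right)}}{3509}} = \frac{46655}{- \frac{3835}{\left(-22498 + 22246\right) \frac{1}{3960 + 997}} + \frac{-4 + \frac{40}{-81}}{3509}} = \frac{46655}{- \frac{3835}{\left(-252\right) \frac{1}{4957}} + \left(-4 + 40 \left(- \frac{1}{81}\right)\right) \frac{1}{3509}} = \frac{46655}{- \frac{3835}{\left(-252\right) \frac{1}{4957}} + \left(-4 - \frac{40}{81}\right) \frac{1}{3509}} = \frac{46655}{- \frac{3835}{- \frac{252}{4957}} - \frac{364}{284229}} = \frac{46655}{\left(-3835\right) \left(- \frac{4957}{252}\right) - \frac{364}{284229}} = \frac{46655}{\frac{19010095}{252} - \frac{364}{284229}} = \frac{46655}{\frac{600357800003}{7958412}} = 46655 \cdot \frac{7958412}{600357800003} = \frac{371299711860}{600357800003}$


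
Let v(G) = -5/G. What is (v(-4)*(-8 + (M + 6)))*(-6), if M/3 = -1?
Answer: 75/2 ≈ 37.500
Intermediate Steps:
M = -3 (M = 3*(-1) = -3)
(v(-4)*(-8 + (M + 6)))*(-6) = ((-5/(-4))*(-8 + (-3 + 6)))*(-6) = ((-5*(-1/4))*(-8 + 3))*(-6) = ((5/4)*(-5))*(-6) = -25/4*(-6) = 75/2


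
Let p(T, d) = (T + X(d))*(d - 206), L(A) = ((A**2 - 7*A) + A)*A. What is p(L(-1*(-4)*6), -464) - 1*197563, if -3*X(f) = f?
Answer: -21743249/3 ≈ -7.2478e+6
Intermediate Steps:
L(A) = A*(A**2 - 6*A) (L(A) = (A**2 - 6*A)*A = A*(A**2 - 6*A))
X(f) = -f/3
p(T, d) = (-206 + d)*(T - d/3) (p(T, d) = (T - d/3)*(d - 206) = (T - d/3)*(-206 + d) = (-206 + d)*(T - d/3))
p(L(-1*(-4)*6), -464) - 1*197563 = (-206*(-1*(-4)*6)**2*(-6 - 1*(-4)*6) - 1/3*(-464)**2 + (206/3)*(-464) + ((-1*(-4)*6)**2*(-6 - 1*(-4)*6))*(-464)) - 1*197563 = (-206*(4*6)**2*(-6 + 4*6) - 1/3*215296 - 95584/3 + ((4*6)**2*(-6 + 4*6))*(-464)) - 197563 = (-206*24**2*(-6 + 24) - 215296/3 - 95584/3 + (24**2*(-6 + 24))*(-464)) - 197563 = (-118656*18 - 215296/3 - 95584/3 + (576*18)*(-464)) - 197563 = (-206*10368 - 215296/3 - 95584/3 + 10368*(-464)) - 197563 = (-2135808 - 215296/3 - 95584/3 - 4810752) - 197563 = -21150560/3 - 197563 = -21743249/3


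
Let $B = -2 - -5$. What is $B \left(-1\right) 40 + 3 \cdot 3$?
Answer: $-111$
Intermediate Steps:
$B = 3$ ($B = -2 + 5 = 3$)
$B \left(-1\right) 40 + 3 \cdot 3 = 3 \left(-1\right) 40 + 3 \cdot 3 = \left(-3\right) 40 + 9 = -120 + 9 = -111$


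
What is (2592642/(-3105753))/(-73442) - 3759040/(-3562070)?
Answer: 201272033482323/190723522538507 ≈ 1.0553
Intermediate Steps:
(2592642/(-3105753))/(-73442) - 3759040/(-3562070) = (2592642*(-1/3105753))*(-1/73442) - 3759040*(-1/3562070) = -864214/1035251*(-1/73442) + 375904/356207 = 432107/38015451971 + 375904/356207 = 201272033482323/190723522538507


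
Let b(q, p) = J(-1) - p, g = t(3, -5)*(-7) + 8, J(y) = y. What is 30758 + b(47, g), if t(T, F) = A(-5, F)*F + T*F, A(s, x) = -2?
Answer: 30714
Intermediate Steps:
t(T, F) = -2*F + F*T (t(T, F) = -2*F + T*F = -2*F + F*T)
g = 43 (g = -5*(-2 + 3)*(-7) + 8 = -5*1*(-7) + 8 = -5*(-7) + 8 = 35 + 8 = 43)
b(q, p) = -1 - p
30758 + b(47, g) = 30758 + (-1 - 1*43) = 30758 + (-1 - 43) = 30758 - 44 = 30714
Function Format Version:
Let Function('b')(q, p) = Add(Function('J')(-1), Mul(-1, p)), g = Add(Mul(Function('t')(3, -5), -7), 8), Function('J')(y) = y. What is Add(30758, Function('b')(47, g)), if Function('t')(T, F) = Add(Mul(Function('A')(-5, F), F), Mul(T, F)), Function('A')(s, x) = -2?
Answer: 30714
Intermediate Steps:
Function('t')(T, F) = Add(Mul(-2, F), Mul(F, T)) (Function('t')(T, F) = Add(Mul(-2, F), Mul(T, F)) = Add(Mul(-2, F), Mul(F, T)))
g = 43 (g = Add(Mul(Mul(-5, Add(-2, 3)), -7), 8) = Add(Mul(Mul(-5, 1), -7), 8) = Add(Mul(-5, -7), 8) = Add(35, 8) = 43)
Function('b')(q, p) = Add(-1, Mul(-1, p))
Add(30758, Function('b')(47, g)) = Add(30758, Add(-1, Mul(-1, 43))) = Add(30758, Add(-1, -43)) = Add(30758, -44) = 30714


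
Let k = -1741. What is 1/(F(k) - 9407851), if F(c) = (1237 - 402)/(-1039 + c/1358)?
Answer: -1412703/13290500465183 ≈ -1.0629e-7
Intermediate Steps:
F(c) = 835/(-1039 + c/1358) (F(c) = 835/(-1039 + c*(1/1358)) = 835/(-1039 + c/1358))
1/(F(k) - 9407851) = 1/(1133930/(-1410962 - 1741) - 9407851) = 1/(1133930/(-1412703) - 9407851) = 1/(1133930*(-1/1412703) - 9407851) = 1/(-1133930/1412703 - 9407851) = 1/(-13290500465183/1412703) = -1412703/13290500465183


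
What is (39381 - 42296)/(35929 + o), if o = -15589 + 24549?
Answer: -2915/44889 ≈ -0.064938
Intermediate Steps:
o = 8960
(39381 - 42296)/(35929 + o) = (39381 - 42296)/(35929 + 8960) = -2915/44889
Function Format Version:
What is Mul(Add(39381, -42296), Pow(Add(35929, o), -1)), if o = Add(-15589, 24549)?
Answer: Rational(-2915, 44889) ≈ -0.064938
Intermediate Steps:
o = 8960
Mul(Add(39381, -42296), Pow(Add(35929, o), -1)) = Mul(Add(39381, -42296), Pow(Add(35929, 8960), -1)) = Mul(-2915, Pow(44889, -1)) = Mul(-2915, Rational(1, 44889)) = Rational(-2915, 44889)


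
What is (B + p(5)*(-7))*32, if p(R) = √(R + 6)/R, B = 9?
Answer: 288 - 224*√11/5 ≈ 139.42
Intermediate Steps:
p(R) = √(6 + R)/R
(B + p(5)*(-7))*32 = (9 + (√(6 + 5)/5)*(-7))*32 = (9 + (√11/5)*(-7))*32 = (9 - 7*√11/5)*32 = 288 - 224*√11/5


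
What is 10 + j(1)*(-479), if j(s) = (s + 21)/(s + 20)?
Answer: -10328/21 ≈ -491.81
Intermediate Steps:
j(s) = (21 + s)/(20 + s)
10 + j(1)*(-479) = 10 + ((21 + 1)/(20 + 1))*(-479) = 10 + (22/21)*(-479) = 10 - 10538/21 = -10328/21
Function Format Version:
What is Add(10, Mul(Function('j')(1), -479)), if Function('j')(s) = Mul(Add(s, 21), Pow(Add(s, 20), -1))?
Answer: Rational(-10328, 21) ≈ -491.81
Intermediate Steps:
Function('j')(s) = Mul(Pow(Add(20, s), -1), Add(21, s)) (Function('j')(s) = Mul(Add(21, s), Pow(Add(20, s), -1)) = Mul(Pow(Add(20, s), -1), Add(21, s)))
Add(10, Mul(Function('j')(1), -479)) = Add(10, Mul(Mul(Pow(Add(20, 1), -1), Add(21, 1)), -479)) = Add(10, Mul(Mul(Pow(21, -1), 22), -479)) = Add(10, Mul(Mul(Rational(1, 21), 22), -479)) = Add(10, Mul(Rational(22, 21), -479)) = Add(10, Rational(-10538, 21)) = Rational(-10328, 21)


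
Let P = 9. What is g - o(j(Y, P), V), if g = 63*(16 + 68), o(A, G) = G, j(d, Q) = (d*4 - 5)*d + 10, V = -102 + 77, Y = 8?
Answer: 5317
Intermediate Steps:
V = -25
j(d, Q) = 10 + d*(-5 + 4*d) (j(d, Q) = (4*d - 5)*d + 10 = (-5 + 4*d)*d + 10 = d*(-5 + 4*d) + 10 = 10 + d*(-5 + 4*d))
g = 5292 (g = 63*84 = 5292)
g - o(j(Y, P), V) = 5292 - 1*(-25) = 5292 + 25 = 5317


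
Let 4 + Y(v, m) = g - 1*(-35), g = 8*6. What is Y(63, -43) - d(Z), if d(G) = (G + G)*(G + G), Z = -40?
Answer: -6321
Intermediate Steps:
g = 48
Y(v, m) = 79 (Y(v, m) = -4 + (48 - 1*(-35)) = -4 + (48 + 35) = -4 + 83 = 79)
d(G) = 4*G**2 (d(G) = (2*G)*(2*G) = 4*G**2)
Y(63, -43) - d(Z) = 79 - 4*(-40)**2 = 79 - 4*1600 = 79 - 1*6400 = 79 - 6400 = -6321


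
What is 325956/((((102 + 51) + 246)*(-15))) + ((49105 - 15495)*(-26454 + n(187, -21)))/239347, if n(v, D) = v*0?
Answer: -1799797815544/477497265 ≈ -3769.2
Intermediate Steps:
n(v, D) = 0
325956/((((102 + 51) + 246)*(-15))) + ((49105 - 15495)*(-26454 + n(187, -21)))/239347 = 325956/((((102 + 51) + 246)*(-15))) + ((49105 - 15495)*(-26454 + 0))/239347 = 325956/(((153 + 246)*(-15))) + (33610*(-26454))*(1/239347) = 325956/((399*(-15))) - 889118940*1/239347 = 325956/(-5985) - 889118940/239347 = 325956*(-1/5985) - 889118940/239347 = -108652/1995 - 889118940/239347 = -1799797815544/477497265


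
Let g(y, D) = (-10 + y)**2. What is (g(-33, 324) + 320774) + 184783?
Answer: 507406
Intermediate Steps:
(g(-33, 324) + 320774) + 184783 = ((-10 - 33)**2 + 320774) + 184783 = ((-43)**2 + 320774) + 184783 = (1849 + 320774) + 184783 = 322623 + 184783 = 507406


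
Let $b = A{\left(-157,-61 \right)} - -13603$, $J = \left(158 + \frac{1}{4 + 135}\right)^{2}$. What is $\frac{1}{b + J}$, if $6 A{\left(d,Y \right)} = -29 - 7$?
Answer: $\frac{19321}{745081006} \approx 2.5931 \cdot 10^{-5}$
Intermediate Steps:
$A{\left(d,Y \right)} = -6$ ($A{\left(d,Y \right)} = \frac{-29 - 7}{6} = \frac{1}{6} \left(-36\right) = -6$)
$J = \frac{482373369}{19321}$ ($J = \left(158 + \frac{1}{139}\right)^{2} = \left(\frac{21963}{139}\right)^{2} = \frac{482373369}{19321} \approx 24966.0$)
$b = 13597$ ($b = -6 - -13603 = -6 + 13603 = 13597$)
$\frac{1}{b + J} = \frac{1}{13597 + \frac{482373369}{19321}} = \frac{1}{\frac{745081006}{19321}} = \frac{19321}{745081006}$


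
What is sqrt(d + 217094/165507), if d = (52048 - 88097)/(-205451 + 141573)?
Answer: 5*sqrt(4989624998469870)/257859906 ≈ 1.3697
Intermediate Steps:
d = 36049/63878 (d = -36049/(-63878) = -36049*(-1/63878) = 36049/63878 ≈ 0.56434)
sqrt(d + 217094/165507) = sqrt(36049/63878 + 217094/165507) = sqrt(19833892375/10572256146) = 5*sqrt(4989624998469870)/257859906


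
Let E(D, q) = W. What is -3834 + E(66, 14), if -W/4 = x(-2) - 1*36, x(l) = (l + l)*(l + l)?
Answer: -3754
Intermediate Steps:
x(l) = 4*l**2 (x(l) = (2*l)*(2*l) = 4*l**2)
W = 80 (W = -4*(4*(-2)**2 - 1*36) = -4*(4*4 - 36) = -4*(16 - 36) = -4*(-20) = 80)
E(D, q) = 80
-3834 + E(66, 14) = -3834 + 80 = -3754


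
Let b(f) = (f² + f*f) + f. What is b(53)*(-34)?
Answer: -192814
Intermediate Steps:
b(f) = f + 2*f² (b(f) = (f² + f²) + f = 2*f² + f = f + 2*f²)
b(53)*(-34) = (53*(1 + 2*53))*(-34) = (53*(1 + 106))*(-34) = (53*107)*(-34) = 5671*(-34) = -192814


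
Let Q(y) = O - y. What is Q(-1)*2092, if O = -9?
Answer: -16736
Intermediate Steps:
Q(y) = -9 - y
Q(-1)*2092 = (-9 - 1*(-1))*2092 = (-9 + 1)*2092 = -8*2092 = -16736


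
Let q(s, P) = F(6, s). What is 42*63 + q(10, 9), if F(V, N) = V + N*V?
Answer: 2712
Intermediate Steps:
q(s, P) = 6 + 6*s (q(s, P) = 6*(1 + s) = 6 + 6*s)
42*63 + q(10, 9) = 42*63 + (6 + 6*10) = 2646 + (6 + 60) = 2646 + 66 = 2712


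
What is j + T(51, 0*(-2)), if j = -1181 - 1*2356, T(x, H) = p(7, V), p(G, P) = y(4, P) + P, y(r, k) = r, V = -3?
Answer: -3536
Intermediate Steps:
p(G, P) = 4 + P
T(x, H) = 1 (T(x, H) = 4 - 3 = 1)
j = -3537 (j = -1181 - 2356 = -3537)
j + T(51, 0*(-2)) = -3537 + 1 = -3536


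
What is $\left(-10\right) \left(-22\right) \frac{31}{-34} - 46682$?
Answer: $- \frac{797004}{17} \approx -46883.0$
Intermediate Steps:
$\left(-10\right) \left(-22\right) \frac{31}{-34} - 46682 = 220 \cdot 31 \left(- \frac{1}{34}\right) - 46682 = 220 \left(- \frac{31}{34}\right) - 46682 = - \frac{3410}{17} - 46682 = - \frac{797004}{17}$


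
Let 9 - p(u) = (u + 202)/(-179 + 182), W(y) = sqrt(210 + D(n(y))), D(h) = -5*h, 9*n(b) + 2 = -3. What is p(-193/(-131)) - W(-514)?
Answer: -7706/131 - sqrt(1915)/3 ≈ -73.411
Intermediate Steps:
n(b) = -5/9 (n(b) = -2/9 + (1/9)*(-3) = -2/9 - 1/3 = -5/9)
W(y) = sqrt(1915)/3 (W(y) = sqrt(210 - 5*(-5/9)) = sqrt(210 + 25/9) = sqrt(1915/9) = sqrt(1915)/3)
p(u) = -175/3 - u/3 (p(u) = 9 - (u + 202)/(-179 + 182) = 9 - (202 + u)/3 = 9 - (202/3 + u/3) = 9 + (-202/3 - u/3) = -175/3 - u/3)
p(-193/(-131)) - W(-514) = (-175/3 - (-193)/(3*(-131))) - sqrt(1915)/3 = (-175/3 - (-193)*(-1)/(3*131)) - sqrt(1915)/3 = (-175/3 - 1/3*193/131) - sqrt(1915)/3 = (-175/3 - 193/393) - sqrt(1915)/3 = -7706/131 - sqrt(1915)/3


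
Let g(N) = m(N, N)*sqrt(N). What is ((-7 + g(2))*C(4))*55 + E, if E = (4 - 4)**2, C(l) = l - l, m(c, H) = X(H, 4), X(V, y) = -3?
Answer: 0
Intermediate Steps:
m(c, H) = -3
g(N) = -3*sqrt(N)
C(l) = 0
E = 0 (E = 0**2 = 0)
((-7 + g(2))*C(4))*55 + E = ((-7 - 3*sqrt(2))*0)*55 + 0 = 0*55 + 0 = 0 + 0 = 0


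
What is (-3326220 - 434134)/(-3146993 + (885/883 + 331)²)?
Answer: 2931906649906/2367734212213 ≈ 1.2383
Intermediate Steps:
(-3326220 - 434134)/(-3146993 + (885/883 + 331)²) = -3760354/(-3146993 + (885*(1/883) + 331)²) = -3760354/(-3146993 + (885/883 + 331)²) = -3760354/(-3146993 + (293158/883)²) = -3760354/(-3146993 + 85941612964/779689) = -3760354/(-2367734212213/779689) = -3760354*(-779689/2367734212213) = 2931906649906/2367734212213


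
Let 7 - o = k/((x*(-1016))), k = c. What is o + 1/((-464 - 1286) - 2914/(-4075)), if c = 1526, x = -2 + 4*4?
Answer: 6433696757/905298672 ≈ 7.1067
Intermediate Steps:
x = 14 (x = -2 + 16 = 14)
k = 1526
o = 7221/1016 (o = 7 - 1526/(14*(-1016)) = 7 - 1526/(-14224) = 7 - 1526*(-1)/14224 = 7 - 1*(-109/1016) = 7 + 109/1016 = 7221/1016 ≈ 7.1073)
o + 1/((-464 - 1286) - 2914/(-4075)) = 7221/1016 + 1/((-464 - 1286) - 2914/(-4075)) = 7221/1016 + 1/(-1750 - 2914*(-1/4075)) = 7221/1016 + 1/(-1750 + 2914/4075) = 7221/1016 + 1/(-7128336/4075) = 7221/1016 - 4075/7128336 = 6433696757/905298672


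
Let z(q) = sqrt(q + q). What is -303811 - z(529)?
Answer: -303811 - 23*sqrt(2) ≈ -3.0384e+5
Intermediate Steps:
z(q) = sqrt(2)*sqrt(q) (z(q) = sqrt(2*q) = sqrt(2)*sqrt(q))
-303811 - z(529) = -303811 - sqrt(2)*sqrt(529) = -303811 - sqrt(2)*23 = -303811 - 23*sqrt(2)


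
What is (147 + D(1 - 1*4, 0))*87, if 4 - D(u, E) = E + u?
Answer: 13398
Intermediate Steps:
D(u, E) = 4 - E - u (D(u, E) = 4 - (E + u) = 4 + (-E - u) = 4 - E - u)
(147 + D(1 - 1*4, 0))*87 = (147 + (4 - 1*0 - (1 - 1*4)))*87 = (147 + (4 + 0 - (1 - 4)))*87 = (147 + (4 + 0 - 1*(-3)))*87 = (147 + (4 + 0 + 3))*87 = (147 + 7)*87 = 154*87 = 13398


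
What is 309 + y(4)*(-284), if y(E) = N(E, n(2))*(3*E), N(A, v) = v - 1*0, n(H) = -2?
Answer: 7125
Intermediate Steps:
N(A, v) = v (N(A, v) = v + 0 = v)
y(E) = -6*E
309 + y(4)*(-284) = 309 - 6*4*(-284) = 309 - 24*(-284) = 309 + 6816 = 7125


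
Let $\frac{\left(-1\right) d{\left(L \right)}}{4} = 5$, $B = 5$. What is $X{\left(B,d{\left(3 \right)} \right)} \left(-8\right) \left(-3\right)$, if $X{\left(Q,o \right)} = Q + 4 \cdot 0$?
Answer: $120$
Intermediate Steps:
$d{\left(L \right)} = -20$ ($d{\left(L \right)} = \left(-4\right) 5 = -20$)
$X{\left(Q,o \right)} = Q$ ($X{\left(Q,o \right)} = Q + 0 = Q$)
$X{\left(B,d{\left(3 \right)} \right)} \left(-8\right) \left(-3\right) = 5 \left(-8\right) \left(-3\right) = \left(-40\right) \left(-3\right) = 120$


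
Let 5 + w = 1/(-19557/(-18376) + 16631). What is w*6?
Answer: -9168814134/305630813 ≈ -30.000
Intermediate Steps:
w = -1528135689/305630813 (w = -5 + 1/(-19557/(-18376) + 16631) = -5 + 1/(-19557*(-1/18376) + 16631) = -5 + 1/(19557/18376 + 16631) = -5 + 1/(305630813/18376) = -5 + 18376/305630813 = -1528135689/305630813 ≈ -4.9999)
w*6 = -1528135689/305630813*6 = -9168814134/305630813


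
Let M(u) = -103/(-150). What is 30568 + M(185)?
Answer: 4585303/150 ≈ 30569.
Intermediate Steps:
M(u) = 103/150 (M(u) = -103*(-1/150) = 103/150)
30568 + M(185) = 30568 + 103/150 = 4585303/150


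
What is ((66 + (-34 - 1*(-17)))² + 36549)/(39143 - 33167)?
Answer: 19475/2988 ≈ 6.5177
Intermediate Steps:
((66 + (-34 - 1*(-17)))² + 36549)/(39143 - 33167) = ((66 + (-34 + 17))² + 36549)/5976 = ((66 - 17)² + 36549)*(1/5976) = (49² + 36549)*(1/5976) = (2401 + 36549)*(1/5976) = 38950*(1/5976) = 19475/2988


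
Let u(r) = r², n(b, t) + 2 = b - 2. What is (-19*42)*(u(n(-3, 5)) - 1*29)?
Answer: -15960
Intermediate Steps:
n(b, t) = -4 + b (n(b, t) = -2 + (b - 2) = -2 + (-2 + b) = -4 + b)
(-19*42)*(u(n(-3, 5)) - 1*29) = (-19*42)*((-4 - 3)² - 1*29) = -798*((-7)² - 29) = -798*(49 - 29) = -798*20 = -15960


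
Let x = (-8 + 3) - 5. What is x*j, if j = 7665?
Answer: -76650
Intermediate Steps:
x = -10 (x = -5 - 5 = -10)
x*j = -10*7665 = -76650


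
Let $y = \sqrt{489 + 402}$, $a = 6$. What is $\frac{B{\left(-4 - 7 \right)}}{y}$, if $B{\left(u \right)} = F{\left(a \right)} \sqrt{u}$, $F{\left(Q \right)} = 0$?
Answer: $0$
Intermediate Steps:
$B{\left(u \right)} = 0$ ($B{\left(u \right)} = 0 \sqrt{u} = 0$)
$y = 9 \sqrt{11}$ ($y = \sqrt{891} = 9 \sqrt{11} \approx 29.85$)
$\frac{B{\left(-4 - 7 \right)}}{y} = \frac{0}{9 \sqrt{11}} = 0 \frac{\sqrt{11}}{99} = 0$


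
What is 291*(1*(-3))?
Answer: -873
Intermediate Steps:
291*(1*(-3)) = 291*(-3) = -873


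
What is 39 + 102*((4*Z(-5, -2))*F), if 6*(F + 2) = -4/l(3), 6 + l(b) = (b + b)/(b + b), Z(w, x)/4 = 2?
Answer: -30269/5 ≈ -6053.8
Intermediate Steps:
Z(w, x) = 8 (Z(w, x) = 4*2 = 8)
l(b) = -5 (l(b) = -6 + (b + b)/(b + b) = -6 + (2*b)/((2*b)) = -6 + (2*b)*(1/(2*b)) = -6 + 1 = -5)
F = -28/15 (F = -2 + (-4/(-5))/6 = -2 + (-4*(-⅕))/6 = -2 + (⅙)*(⅘) = -2 + 2/15 = -28/15 ≈ -1.8667)
39 + 102*((4*Z(-5, -2))*F) = 39 + 102*((4*8)*(-28/15)) = 39 + 102*(32*(-28/15)) = 39 + 102*(-896/15) = 39 - 30464/5 = -30269/5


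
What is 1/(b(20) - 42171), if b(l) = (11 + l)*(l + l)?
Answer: -1/40931 ≈ -2.4431e-5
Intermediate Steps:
b(l) = 2*l*(11 + l) (b(l) = (11 + l)*(2*l) = 2*l*(11 + l))
1/(b(20) - 42171) = 1/(2*20*(11 + 20) - 42171) = 1/(2*20*31 - 42171) = 1/(1240 - 42171) = 1/(-40931) = -1/40931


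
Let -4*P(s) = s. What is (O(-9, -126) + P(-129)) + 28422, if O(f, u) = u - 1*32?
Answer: 113185/4 ≈ 28296.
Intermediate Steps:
O(f, u) = -32 + u (O(f, u) = u - 32 = -32 + u)
P(s) = -s/4
(O(-9, -126) + P(-129)) + 28422 = ((-32 - 126) - ¼*(-129)) + 28422 = (-158 + 129/4) + 28422 = -503/4 + 28422 = 113185/4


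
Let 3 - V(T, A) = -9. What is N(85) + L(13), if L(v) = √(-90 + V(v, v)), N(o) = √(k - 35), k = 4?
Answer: I*(√31 + √78) ≈ 14.4*I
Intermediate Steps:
N(o) = I*√31 (N(o) = √(4 - 35) = √(-31) = I*√31)
V(T, A) = 12 (V(T, A) = 3 - 1*(-9) = 3 + 9 = 12)
L(v) = I*√78 (L(v) = √(-90 + 12) = √(-78) = I*√78)
N(85) + L(13) = I*√31 + I*√78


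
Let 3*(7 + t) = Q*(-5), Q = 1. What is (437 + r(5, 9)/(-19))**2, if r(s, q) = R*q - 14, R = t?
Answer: 70476025/361 ≈ 1.9522e+5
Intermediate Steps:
t = -26/3 (t = -7 + (1*(-5))/3 = -7 + (1/3)*(-5) = -7 - 5/3 = -26/3 ≈ -8.6667)
R = -26/3 ≈ -8.6667
r(s, q) = -14 - 26*q/3 (r(s, q) = -26*q/3 - 14 = -14 - 26*q/3)
(437 + r(5, 9)/(-19))**2 = (437 + (-14 - 26/3*9)/(-19))**2 = (437 + (-14 - 78)*(-1/19))**2 = (437 - 92*(-1/19))**2 = (437 + 92/19)**2 = (8395/19)**2 = 70476025/361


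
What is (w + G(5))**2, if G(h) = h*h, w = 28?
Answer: 2809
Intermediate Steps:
G(h) = h**2
(w + G(5))**2 = (28 + 5**2)**2 = (28 + 25)**2 = 53**2 = 2809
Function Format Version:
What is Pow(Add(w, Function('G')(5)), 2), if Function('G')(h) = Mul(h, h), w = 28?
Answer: 2809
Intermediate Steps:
Function('G')(h) = Pow(h, 2)
Pow(Add(w, Function('G')(5)), 2) = Pow(Add(28, Pow(5, 2)), 2) = Pow(Add(28, 25), 2) = Pow(53, 2) = 2809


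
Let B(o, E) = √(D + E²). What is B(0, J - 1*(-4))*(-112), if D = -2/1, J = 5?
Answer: -112*√79 ≈ -995.48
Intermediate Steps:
D = -2 (D = -2*1 = -2)
B(o, E) = √(-2 + E²)
B(0, J - 1*(-4))*(-112) = √(-2 + (5 - 1*(-4))²)*(-112) = √(-2 + (5 + 4)²)*(-112) = √(-2 + 9²)*(-112) = √(-2 + 81)*(-112) = √79*(-112) = -112*√79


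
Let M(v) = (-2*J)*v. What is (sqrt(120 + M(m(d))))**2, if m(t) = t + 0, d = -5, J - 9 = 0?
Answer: 210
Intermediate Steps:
J = 9 (J = 9 + 0 = 9)
m(t) = t
M(v) = -18*v (M(v) = (-2*9)*v = -18*v)
(sqrt(120 + M(m(d))))**2 = (sqrt(120 - 18*(-5)))**2 = (sqrt(120 + 90))**2 = (sqrt(210))**2 = 210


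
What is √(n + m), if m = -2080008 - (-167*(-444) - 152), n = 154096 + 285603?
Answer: I*√1714305 ≈ 1309.3*I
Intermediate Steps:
n = 439699
m = -2154004 (m = -2080008 - (74148 - 152) = -2080008 - 1*73996 = -2080008 - 73996 = -2154004)
√(n + m) = √(439699 - 2154004) = √(-1714305) = I*√1714305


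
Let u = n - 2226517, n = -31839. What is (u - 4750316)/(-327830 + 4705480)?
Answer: -3504336/2188825 ≈ -1.6010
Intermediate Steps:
u = -2258356 (u = -31839 - 2226517 = -2258356)
(u - 4750316)/(-327830 + 4705480) = (-2258356 - 4750316)/(-327830 + 4705480) = -7008672/4377650 = -7008672*1/4377650 = -3504336/2188825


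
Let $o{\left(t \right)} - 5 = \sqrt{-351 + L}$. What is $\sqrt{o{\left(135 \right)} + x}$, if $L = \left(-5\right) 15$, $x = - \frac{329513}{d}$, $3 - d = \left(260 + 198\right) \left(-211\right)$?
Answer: $\frac{\sqrt{14852948572 + 9339482881 i \sqrt{426}}}{96641} \approx 3.3385 + 3.0912 i$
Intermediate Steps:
$d = 96641$ ($d = 3 - \left(260 + 198\right) \left(-211\right) = 3 - 458 \left(-211\right) = 3 - -96638 = 3 + 96638 = 96641$)
$x = - \frac{329513}{96641} \approx -3.4097$
$L = -75$
$o{\left(t \right)} = 5 + i \sqrt{426}$ ($o{\left(t \right)} = 5 + \sqrt{-351 - 75} = 5 + \sqrt{-426} = 5 + i \sqrt{426}$)
$\sqrt{o{\left(135 \right)} + x} = \sqrt{\left(5 + i \sqrt{426}\right) - \frac{329513}{96641}} = \sqrt{\frac{153692}{96641} + i \sqrt{426}}$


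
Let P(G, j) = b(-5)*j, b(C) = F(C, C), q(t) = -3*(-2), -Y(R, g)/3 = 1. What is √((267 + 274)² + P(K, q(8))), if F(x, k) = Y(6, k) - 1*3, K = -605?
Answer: √292645 ≈ 540.97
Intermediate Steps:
Y(R, g) = -3 (Y(R, g) = -3*1 = -3)
q(t) = 6
F(x, k) = -6 (F(x, k) = -3 - 1*3 = -3 - 3 = -6)
b(C) = -6
P(G, j) = -6*j
√((267 + 274)² + P(K, q(8))) = √((267 + 274)² - 6*6) = √(541² - 36) = √(292681 - 36) = √292645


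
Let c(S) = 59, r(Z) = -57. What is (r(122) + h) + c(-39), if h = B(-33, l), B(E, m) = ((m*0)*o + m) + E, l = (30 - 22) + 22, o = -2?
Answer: -1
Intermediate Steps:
l = 30 (l = 8 + 22 = 30)
B(E, m) = E + m (B(E, m) = ((m*0)*(-2) + m) + E = (0*(-2) + m) + E = (0 + m) + E = m + E = E + m)
h = -3 (h = -33 + 30 = -3)
(r(122) + h) + c(-39) = (-57 - 3) + 59 = -60 + 59 = -1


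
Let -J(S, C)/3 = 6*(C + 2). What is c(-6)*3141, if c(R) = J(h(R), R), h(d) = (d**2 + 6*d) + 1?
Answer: 226152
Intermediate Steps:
h(d) = 1 + d**2 + 6*d
J(S, C) = -36 - 18*C (J(S, C) = -18*(C + 2) = -18*(2 + C) = -3*(12 + 6*C) = -36 - 18*C)
c(R) = -36 - 18*R
c(-6)*3141 = (-36 - 18*(-6))*3141 = (-36 + 108)*3141 = 72*3141 = 226152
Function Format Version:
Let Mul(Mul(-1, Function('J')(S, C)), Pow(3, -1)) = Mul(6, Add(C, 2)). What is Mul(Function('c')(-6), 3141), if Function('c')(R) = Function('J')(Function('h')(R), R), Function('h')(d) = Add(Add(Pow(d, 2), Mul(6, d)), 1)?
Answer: 226152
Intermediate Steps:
Function('h')(d) = Add(1, Pow(d, 2), Mul(6, d))
Function('J')(S, C) = Add(-36, Mul(-18, C)) (Function('J')(S, C) = Mul(-3, Mul(6, Add(C, 2))) = Mul(-3, Mul(6, Add(2, C))) = Mul(-3, Add(12, Mul(6, C))) = Add(-36, Mul(-18, C)))
Function('c')(R) = Add(-36, Mul(-18, R))
Mul(Function('c')(-6), 3141) = Mul(Add(-36, Mul(-18, -6)), 3141) = Mul(Add(-36, 108), 3141) = Mul(72, 3141) = 226152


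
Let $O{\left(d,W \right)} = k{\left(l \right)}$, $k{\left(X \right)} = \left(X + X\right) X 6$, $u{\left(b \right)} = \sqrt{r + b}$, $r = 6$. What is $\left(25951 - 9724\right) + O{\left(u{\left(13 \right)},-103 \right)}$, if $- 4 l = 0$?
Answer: $16227$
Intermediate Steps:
$l = 0$ ($l = \left(- \frac{1}{4}\right) 0 = 0$)
$u{\left(b \right)} = \sqrt{6 + b}$
$k{\left(X \right)} = 12 X^{2}$ ($k{\left(X \right)} = 2 X X 6 = 2 X^{2} \cdot 6 = 12 X^{2}$)
$O{\left(d,W \right)} = 0$ ($O{\left(d,W \right)} = 12 \cdot 0^{2} = 12 \cdot 0 = 0$)
$\left(25951 - 9724\right) + O{\left(u{\left(13 \right)},-103 \right)} = \left(25951 - 9724\right) + 0 = 16227 + 0 = 16227$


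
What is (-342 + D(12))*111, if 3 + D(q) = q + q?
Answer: -35631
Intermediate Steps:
D(q) = -3 + 2*q (D(q) = -3 + (q + q) = -3 + 2*q)
(-342 + D(12))*111 = (-342 + (-3 + 2*12))*111 = (-342 + (-3 + 24))*111 = (-342 + 21)*111 = -321*111 = -35631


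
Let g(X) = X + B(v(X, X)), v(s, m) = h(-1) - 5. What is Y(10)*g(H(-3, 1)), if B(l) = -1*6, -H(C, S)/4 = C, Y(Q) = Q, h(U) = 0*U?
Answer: 60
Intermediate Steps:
h(U) = 0
H(C, S) = -4*C
v(s, m) = -5 (v(s, m) = 0 - 5 = -5)
B(l) = -6
g(X) = -6 + X (g(X) = X - 6 = -6 + X)
Y(10)*g(H(-3, 1)) = 10*(-6 - 4*(-3)) = 10*(-6 + 12) = 10*6 = 60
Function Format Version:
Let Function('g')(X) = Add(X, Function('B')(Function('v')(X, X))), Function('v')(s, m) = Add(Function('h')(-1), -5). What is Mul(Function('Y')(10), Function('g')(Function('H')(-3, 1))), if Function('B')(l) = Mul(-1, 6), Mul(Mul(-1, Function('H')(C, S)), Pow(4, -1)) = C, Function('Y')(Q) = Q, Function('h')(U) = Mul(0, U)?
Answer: 60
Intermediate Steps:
Function('h')(U) = 0
Function('H')(C, S) = Mul(-4, C)
Function('v')(s, m) = -5 (Function('v')(s, m) = Add(0, -5) = -5)
Function('B')(l) = -6
Function('g')(X) = Add(-6, X) (Function('g')(X) = Add(X, -6) = Add(-6, X))
Mul(Function('Y')(10), Function('g')(Function('H')(-3, 1))) = Mul(10, Add(-6, Mul(-4, -3))) = Mul(10, Add(-6, 12)) = Mul(10, 6) = 60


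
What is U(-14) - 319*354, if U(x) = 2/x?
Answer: -790483/7 ≈ -1.1293e+5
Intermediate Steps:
U(-14) - 319*354 = 2/(-14) - 319*354 = 2*(-1/14) - 112926 = -⅐ - 112926 = -790483/7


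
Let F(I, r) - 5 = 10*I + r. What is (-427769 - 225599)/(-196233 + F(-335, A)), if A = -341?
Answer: 653368/199919 ≈ 3.2682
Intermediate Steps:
F(I, r) = 5 + r + 10*I (F(I, r) = 5 + (10*I + r) = 5 + (r + 10*I) = 5 + r + 10*I)
(-427769 - 225599)/(-196233 + F(-335, A)) = (-427769 - 225599)/(-196233 + (5 - 341 + 10*(-335))) = -653368/(-196233 + (5 - 341 - 3350)) = -653368/(-196233 - 3686) = -653368/(-199919) = -653368*(-1/199919) = 653368/199919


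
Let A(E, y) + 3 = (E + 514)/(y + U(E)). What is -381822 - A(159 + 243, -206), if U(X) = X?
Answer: -18709360/49 ≈ -3.8182e+5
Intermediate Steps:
A(E, y) = -3 + (514 + E)/(E + y) (A(E, y) = -3 + (E + 514)/(y + E) = -3 + (514 + E)/(E + y))
-381822 - A(159 + 243, -206) = -381822 - (514 - 3*(-206) - 2*(159 + 243))/((159 + 243) - 206) = -381822 - (514 + 618 - 2*402)/(402 - 206) = -381822 - (514 + 618 - 804)/196 = -381822 - 328/196 = -381822 - 1*82/49 = -381822 - 82/49 = -18709360/49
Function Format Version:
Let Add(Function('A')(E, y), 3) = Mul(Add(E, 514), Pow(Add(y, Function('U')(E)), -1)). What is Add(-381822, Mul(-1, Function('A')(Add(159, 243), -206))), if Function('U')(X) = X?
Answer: Rational(-18709360, 49) ≈ -3.8182e+5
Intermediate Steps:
Function('A')(E, y) = Add(-3, Mul(Pow(Add(E, y), -1), Add(514, E))) (Function('A')(E, y) = Add(-3, Mul(Add(E, 514), Pow(Add(y, E), -1))) = Add(-3, Mul(Add(514, E), Pow(Add(E, y), -1))) = Add(-3, Mul(Pow(Add(E, y), -1), Add(514, E))))
Add(-381822, Mul(-1, Function('A')(Add(159, 243), -206))) = Add(-381822, Mul(-1, Mul(Pow(Add(Add(159, 243), -206), -1), Add(514, Mul(-3, -206), Mul(-2, Add(159, 243)))))) = Add(-381822, Mul(-1, Mul(Pow(Add(402, -206), -1), Add(514, 618, Mul(-2, 402))))) = Add(-381822, Mul(-1, Mul(Pow(196, -1), Add(514, 618, -804)))) = Add(-381822, Mul(-1, Mul(Rational(1, 196), 328))) = Add(-381822, Mul(-1, Rational(82, 49))) = Add(-381822, Rational(-82, 49)) = Rational(-18709360, 49)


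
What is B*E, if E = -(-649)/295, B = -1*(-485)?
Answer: 1067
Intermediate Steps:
B = 485
E = 11/5 (E = -(-649)/295 = -1*(-11/5) = 11/5 ≈ 2.2000)
B*E = 485*(11/5) = 1067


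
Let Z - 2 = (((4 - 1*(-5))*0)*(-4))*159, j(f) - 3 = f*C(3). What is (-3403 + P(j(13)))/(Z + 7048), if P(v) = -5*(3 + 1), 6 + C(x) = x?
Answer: -1141/2350 ≈ -0.48553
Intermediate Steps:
C(x) = -6 + x
j(f) = 3 - 3*f (j(f) = 3 + f*(-6 + 3) = 3 + f*(-3) = 3 - 3*f)
Z = 2 (Z = 2 + (((4 - 1*(-5))*0)*(-4))*159 = 2 + (((4 + 5)*0)*(-4))*159 = 2 + ((9*0)*(-4))*159 = 2 + (0*(-4))*159 = 2 + 0*159 = 2 + 0 = 2)
P(v) = -20 (P(v) = -5*4 = -20)
(-3403 + P(j(13)))/(Z + 7048) = (-3403 - 20)/(2 + 7048) = -3423/7050 = -3423*1/7050 = -1141/2350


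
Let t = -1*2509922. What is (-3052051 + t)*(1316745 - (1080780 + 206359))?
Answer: -164667772638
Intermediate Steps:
t = -2509922
(-3052051 + t)*(1316745 - (1080780 + 206359)) = (-3052051 - 2509922)*(1316745 - (1080780 + 206359)) = -5561973*(1316745 - 1*1287139) = -5561973*(1316745 - 1287139) = -5561973*29606 = -164667772638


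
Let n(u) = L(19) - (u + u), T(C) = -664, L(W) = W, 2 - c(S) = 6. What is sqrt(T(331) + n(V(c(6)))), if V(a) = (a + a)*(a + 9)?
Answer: I*sqrt(565) ≈ 23.77*I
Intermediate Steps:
c(S) = -4 (c(S) = 2 - 1*6 = 2 - 6 = -4)
V(a) = 2*a*(9 + a) (V(a) = (2*a)*(9 + a) = 2*a*(9 + a))
n(u) = 19 - 2*u (n(u) = 19 - (u + u) = 19 - 2*u)
sqrt(T(331) + n(V(c(6)))) = sqrt(-664 + (19 - 4*(-4)*(9 - 4))) = sqrt(-664 + (19 - 4*(-4)*5)) = sqrt(-664 + (19 - 2*(-40))) = sqrt(-664 + (19 + 80)) = sqrt(-664 + 99) = sqrt(-565) = I*sqrt(565)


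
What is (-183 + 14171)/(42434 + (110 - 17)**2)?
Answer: 13988/51083 ≈ 0.27383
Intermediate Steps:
(-183 + 14171)/(42434 + (110 - 17)**2) = 13988/(42434 + 93**2) = 13988/(42434 + 8649) = 13988/51083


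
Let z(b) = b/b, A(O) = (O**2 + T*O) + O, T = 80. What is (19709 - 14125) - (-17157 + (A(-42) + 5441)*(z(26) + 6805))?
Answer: -25860477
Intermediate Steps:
A(O) = O**2 + 81*O (A(O) = (O**2 + 80*O) + O = O**2 + 81*O)
z(b) = 1
(19709 - 14125) - (-17157 + (A(-42) + 5441)*(z(26) + 6805)) = (19709 - 14125) - (-17157 + (-42*(81 - 42) + 5441)*(1 + 6805)) = 5584 - (-17157 + (-42*39 + 5441)*6806) = 5584 - (-17157 + (-1638 + 5441)*6806) = 5584 - (-17157 + 3803*6806) = 5584 - (-17157 + 25883218) = 5584 - 1*25866061 = 5584 - 25866061 = -25860477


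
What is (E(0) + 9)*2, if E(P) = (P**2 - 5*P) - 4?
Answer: 10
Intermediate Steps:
E(P) = -4 + P**2 - 5*P
(E(0) + 9)*2 = ((-4 + 0**2 - 5*0) + 9)*2 = ((-4 + 0 + 0) + 9)*2 = (-4 + 9)*2 = 5*2 = 10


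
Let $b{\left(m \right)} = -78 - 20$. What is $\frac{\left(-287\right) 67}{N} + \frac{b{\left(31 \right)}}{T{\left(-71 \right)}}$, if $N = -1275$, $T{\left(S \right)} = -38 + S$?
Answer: $\frac{2220911}{138975} \approx 15.981$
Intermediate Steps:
$b{\left(m \right)} = -98$ ($b{\left(m \right)} = -78 - 20 = -98$)
$\frac{\left(-287\right) 67}{N} + \frac{b{\left(31 \right)}}{T{\left(-71 \right)}} = \frac{\left(-287\right) 67}{-1275} - \frac{98}{-38 - 71} = \left(-19229\right) \left(- \frac{1}{1275}\right) - \frac{98}{-109} = \frac{19229}{1275} - - \frac{98}{109} = \frac{19229}{1275} + \frac{98}{109} = \frac{2220911}{138975}$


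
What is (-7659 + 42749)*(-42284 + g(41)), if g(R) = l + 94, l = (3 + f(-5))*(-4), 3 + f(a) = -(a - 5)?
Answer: -1481850700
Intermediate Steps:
f(a) = 2 - a (f(a) = -3 - (a - 5) = -3 - (-5 + a) = -3 + (5 - a) = 2 - a)
l = -40 (l = (3 + (2 - 1*(-5)))*(-4) = (3 + (2 + 5))*(-4) = (3 + 7)*(-4) = 10*(-4) = -40)
g(R) = 54 (g(R) = -40 + 94 = 54)
(-7659 + 42749)*(-42284 + g(41)) = (-7659 + 42749)*(-42284 + 54) = 35090*(-42230) = -1481850700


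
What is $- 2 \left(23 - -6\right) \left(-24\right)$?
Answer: $1392$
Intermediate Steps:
$- 2 \left(23 - -6\right) \left(-24\right) = - 2 \left(23 + 6\right) \left(-24\right) = \left(-2\right) 29 \left(-24\right) = \left(-58\right) \left(-24\right) = 1392$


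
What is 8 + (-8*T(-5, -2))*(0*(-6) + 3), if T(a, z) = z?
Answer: 56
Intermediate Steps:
8 + (-8*T(-5, -2))*(0*(-6) + 3) = 8 + (-8*(-2))*(0*(-6) + 3) = 8 + 16*(0 + 3) = 8 + 16*3 = 8 + 48 = 56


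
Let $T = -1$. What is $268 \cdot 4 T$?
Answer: $-1072$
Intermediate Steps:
$268 \cdot 4 T = 268 \cdot 4 \left(-1\right) = 268 \left(-4\right) = -1072$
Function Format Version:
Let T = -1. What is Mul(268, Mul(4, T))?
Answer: -1072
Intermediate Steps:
Mul(268, Mul(4, T)) = Mul(268, Mul(4, -1)) = Mul(268, -4) = -1072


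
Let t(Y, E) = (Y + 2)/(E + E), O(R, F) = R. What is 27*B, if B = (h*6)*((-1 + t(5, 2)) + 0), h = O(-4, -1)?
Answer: -486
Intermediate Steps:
t(Y, E) = (2 + Y)/(2*E) (t(Y, E) = (2 + Y)/((2*E)) = (2 + Y)*(1/(2*E)) = (2 + Y)/(2*E))
h = -4
B = -18 (B = (-4*6)*((-1 + (1/2)*(2 + 5)/2) + 0) = -24*((-1 + (1/2)*(1/2)*7) + 0) = -24*((-1 + 7/4) + 0) = -24*(3/4 + 0) = -24*3/4 = -18)
27*B = 27*(-18) = -486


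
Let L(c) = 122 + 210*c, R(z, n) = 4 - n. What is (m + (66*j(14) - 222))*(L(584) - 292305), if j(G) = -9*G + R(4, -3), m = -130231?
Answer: 23448983701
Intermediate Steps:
j(G) = 7 - 9*G (j(G) = -9*G + (4 - 1*(-3)) = -9*G + (4 + 3) = -9*G + 7 = 7 - 9*G)
(m + (66*j(14) - 222))*(L(584) - 292305) = (-130231 + (66*(7 - 9*14) - 222))*((122 + 210*584) - 292305) = (-130231 + (66*(7 - 126) - 222))*((122 + 122640) - 292305) = (-130231 + (66*(-119) - 222))*(122762 - 292305) = (-130231 + (-7854 - 222))*(-169543) = (-130231 - 8076)*(-169543) = -138307*(-169543) = 23448983701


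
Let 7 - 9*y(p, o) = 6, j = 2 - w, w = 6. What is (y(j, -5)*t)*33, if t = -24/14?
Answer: -44/7 ≈ -6.2857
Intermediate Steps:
j = -4 (j = 2 - 1*6 = 2 - 6 = -4)
y(p, o) = 1/9 (y(p, o) = 7/9 - 1/9*6 = 7/9 - 2/3 = 1/9)
t = -12/7 (t = -24*1/14 = -12/7 ≈ -1.7143)
(y(j, -5)*t)*33 = ((1/9)*(-12/7))*33 = -4/21*33 = -44/7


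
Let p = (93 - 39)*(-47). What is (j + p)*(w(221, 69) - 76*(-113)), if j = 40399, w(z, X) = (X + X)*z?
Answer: 1479835046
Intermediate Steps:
w(z, X) = 2*X*z (w(z, X) = (2*X)*z = 2*X*z)
p = -2538 (p = 54*(-47) = -2538)
(j + p)*(w(221, 69) - 76*(-113)) = (40399 - 2538)*(2*69*221 - 76*(-113)) = 37861*(30498 + 8588) = 37861*39086 = 1479835046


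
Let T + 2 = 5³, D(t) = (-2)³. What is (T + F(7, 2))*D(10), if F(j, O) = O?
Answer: -1000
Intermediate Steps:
D(t) = -8
T = 123 (T = -2 + 5³ = -2 + 125 = 123)
(T + F(7, 2))*D(10) = (123 + 2)*(-8) = 125*(-8) = -1000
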